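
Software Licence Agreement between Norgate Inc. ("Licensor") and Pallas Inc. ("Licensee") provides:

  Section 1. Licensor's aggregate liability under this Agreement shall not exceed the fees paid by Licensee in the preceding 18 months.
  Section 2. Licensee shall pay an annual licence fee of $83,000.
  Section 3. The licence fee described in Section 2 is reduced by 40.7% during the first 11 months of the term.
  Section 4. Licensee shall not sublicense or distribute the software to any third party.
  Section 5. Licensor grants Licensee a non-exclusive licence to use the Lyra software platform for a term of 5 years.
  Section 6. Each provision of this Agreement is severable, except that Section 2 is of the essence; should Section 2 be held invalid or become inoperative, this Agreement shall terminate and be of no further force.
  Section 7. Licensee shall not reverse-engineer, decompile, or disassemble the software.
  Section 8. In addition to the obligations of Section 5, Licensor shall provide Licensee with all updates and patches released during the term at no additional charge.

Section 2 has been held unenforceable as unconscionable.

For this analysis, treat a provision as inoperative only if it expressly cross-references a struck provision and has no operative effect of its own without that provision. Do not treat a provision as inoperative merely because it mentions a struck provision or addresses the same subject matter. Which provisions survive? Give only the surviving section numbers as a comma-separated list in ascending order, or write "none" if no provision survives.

none

Section 2 is struck. Section 3 does nothing except set the introductory reduction to the licence fee by reference to Section 2; with Section 2 gone it has no independent effect and is inoperative. Section 6 makes Section 2 an essential term, and Section 2 is the provision held invalid; under Section 6, the entire Agreement is therefore void. No provision of the Agreement survives.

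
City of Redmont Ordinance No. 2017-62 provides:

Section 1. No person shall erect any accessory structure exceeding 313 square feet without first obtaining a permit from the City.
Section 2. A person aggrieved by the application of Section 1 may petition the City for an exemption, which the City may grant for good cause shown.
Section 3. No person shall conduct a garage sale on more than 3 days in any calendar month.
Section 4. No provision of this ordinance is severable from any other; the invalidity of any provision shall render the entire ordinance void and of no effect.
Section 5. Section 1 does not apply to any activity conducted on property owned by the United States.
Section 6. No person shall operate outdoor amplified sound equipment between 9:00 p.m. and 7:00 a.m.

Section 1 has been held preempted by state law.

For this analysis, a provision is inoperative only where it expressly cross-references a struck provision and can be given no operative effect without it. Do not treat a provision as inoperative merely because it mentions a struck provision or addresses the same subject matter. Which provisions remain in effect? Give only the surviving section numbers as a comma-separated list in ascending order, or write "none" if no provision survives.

Section 1 is struck. Section 2 has no operative effect of its own apart from Section 1 and is therefore inoperative. Section 5 has no operative effect of its own apart from Section 1 and is therefore inoperative. Section 4 provides that the ordinance is not severable, so the invalidity of any one provision voids the entire ordinance. No provision of the ordinance survives.

none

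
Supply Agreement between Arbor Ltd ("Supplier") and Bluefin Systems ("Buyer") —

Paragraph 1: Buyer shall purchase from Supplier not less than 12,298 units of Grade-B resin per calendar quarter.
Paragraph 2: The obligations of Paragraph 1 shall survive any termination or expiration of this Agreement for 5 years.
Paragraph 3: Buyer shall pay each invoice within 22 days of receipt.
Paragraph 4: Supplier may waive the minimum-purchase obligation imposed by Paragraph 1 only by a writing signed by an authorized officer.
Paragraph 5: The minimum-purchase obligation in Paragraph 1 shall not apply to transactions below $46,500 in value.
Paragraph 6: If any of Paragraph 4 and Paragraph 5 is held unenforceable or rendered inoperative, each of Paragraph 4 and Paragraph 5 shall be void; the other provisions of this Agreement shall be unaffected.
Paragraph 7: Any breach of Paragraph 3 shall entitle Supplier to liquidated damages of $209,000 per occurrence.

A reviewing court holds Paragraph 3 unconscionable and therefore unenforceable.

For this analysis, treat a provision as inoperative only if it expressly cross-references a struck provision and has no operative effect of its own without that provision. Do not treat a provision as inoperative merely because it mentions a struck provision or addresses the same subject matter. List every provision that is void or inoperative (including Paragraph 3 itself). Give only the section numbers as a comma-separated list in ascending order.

Paragraph 3 is struck. The whole of Paragraph 7 is the liquidated-damages amount, defined by reference to Paragraph 3, so Paragraph 7 cannot stand once Paragraph 3 is removed. Paragraph 6 ties Paragraph 4 and Paragraph 5 together, but none of those is affected here; the remaining provisions continue in force under Paragraph 6. Paragraph 1, Paragraph 2, Paragraph 4, Paragraph 5, and Paragraph 6 remain in effect.

3, 7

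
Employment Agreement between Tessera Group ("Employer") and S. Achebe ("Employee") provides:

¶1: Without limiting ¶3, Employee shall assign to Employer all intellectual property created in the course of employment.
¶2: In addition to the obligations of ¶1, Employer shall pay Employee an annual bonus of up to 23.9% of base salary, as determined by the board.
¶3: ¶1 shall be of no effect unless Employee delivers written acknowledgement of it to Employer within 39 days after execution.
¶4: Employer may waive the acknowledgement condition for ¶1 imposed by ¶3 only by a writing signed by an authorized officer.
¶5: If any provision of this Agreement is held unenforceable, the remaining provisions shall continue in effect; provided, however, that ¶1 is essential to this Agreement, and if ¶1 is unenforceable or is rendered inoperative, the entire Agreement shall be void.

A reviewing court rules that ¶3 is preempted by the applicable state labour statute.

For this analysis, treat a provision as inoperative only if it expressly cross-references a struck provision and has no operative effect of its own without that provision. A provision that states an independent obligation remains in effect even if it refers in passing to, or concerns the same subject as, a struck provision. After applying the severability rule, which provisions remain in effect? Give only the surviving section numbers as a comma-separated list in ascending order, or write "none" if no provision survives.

1, 2, 5

¶3 is struck. ¶4 operates only by reference to ¶3, so it falls with ¶3. Although ¶1 refers to ¶3, its operative terms do not depend on ¶3, so it remains in effect. ¶5 makes ¶1 an essential term, but ¶1 is unaffected, so the severability proviso in ¶5 preserves the remaining provisions. That leaves ¶1, ¶2, and ¶5 in effect.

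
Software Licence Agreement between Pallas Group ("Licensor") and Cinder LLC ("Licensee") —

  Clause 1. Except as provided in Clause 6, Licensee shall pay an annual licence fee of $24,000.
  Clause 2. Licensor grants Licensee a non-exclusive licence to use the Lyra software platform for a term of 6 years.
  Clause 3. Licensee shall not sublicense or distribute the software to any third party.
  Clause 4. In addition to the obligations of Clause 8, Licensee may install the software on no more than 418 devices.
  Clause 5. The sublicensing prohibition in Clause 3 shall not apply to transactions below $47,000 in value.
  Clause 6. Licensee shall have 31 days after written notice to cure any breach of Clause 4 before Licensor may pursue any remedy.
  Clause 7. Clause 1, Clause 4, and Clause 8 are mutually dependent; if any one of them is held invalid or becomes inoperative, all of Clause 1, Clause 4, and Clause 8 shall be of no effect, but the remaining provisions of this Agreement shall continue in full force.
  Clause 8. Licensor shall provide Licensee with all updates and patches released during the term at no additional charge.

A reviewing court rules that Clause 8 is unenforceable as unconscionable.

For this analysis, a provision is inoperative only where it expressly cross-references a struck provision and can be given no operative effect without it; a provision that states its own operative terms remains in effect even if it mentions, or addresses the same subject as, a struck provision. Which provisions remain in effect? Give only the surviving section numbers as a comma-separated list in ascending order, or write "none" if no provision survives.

2, 3, 5, 7

Clause 8 is struck. No other provision's operative terms depend on Clause 8. Clause 7 declares Clause 1, Clause 4, and Clause 8 mutually dependent; since one of them has fallen, all of them are of no effect. That brings down Clause 1 and Clause 4 as well. Clause 6 in turn depends solely on a provision now struck and likewise falls. The remainder continues in force under Clause 7. Clause 2, Clause 3, Clause 5, and Clause 7 remain in effect.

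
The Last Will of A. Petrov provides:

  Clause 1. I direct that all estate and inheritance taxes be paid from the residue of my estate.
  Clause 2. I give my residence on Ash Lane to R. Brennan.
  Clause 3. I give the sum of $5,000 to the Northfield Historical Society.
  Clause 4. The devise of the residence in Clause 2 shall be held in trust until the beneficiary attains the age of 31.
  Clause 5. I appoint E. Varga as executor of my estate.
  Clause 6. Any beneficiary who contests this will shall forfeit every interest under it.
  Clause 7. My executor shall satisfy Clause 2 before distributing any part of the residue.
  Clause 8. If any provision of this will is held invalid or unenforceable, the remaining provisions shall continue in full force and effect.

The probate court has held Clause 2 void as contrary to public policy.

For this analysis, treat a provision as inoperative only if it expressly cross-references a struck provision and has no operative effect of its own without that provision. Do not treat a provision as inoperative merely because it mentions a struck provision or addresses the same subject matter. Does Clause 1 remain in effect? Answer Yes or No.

Clause 2 is struck. Clause 4 has no operative effect of its own apart from Clause 2 and is therefore inoperative. The only function of Clause 7 is the priority direction for Clause 2, so it cannot stand once Clause 2 is removed. Under the severability clause in Clause 8, the remaining provisions continue in force. The provisions still in force are Clause 1, Clause 3, Clause 5, Clause 6, and Clause 8. Clause 1 is among the surviving provisions, so the answer is yes.

Yes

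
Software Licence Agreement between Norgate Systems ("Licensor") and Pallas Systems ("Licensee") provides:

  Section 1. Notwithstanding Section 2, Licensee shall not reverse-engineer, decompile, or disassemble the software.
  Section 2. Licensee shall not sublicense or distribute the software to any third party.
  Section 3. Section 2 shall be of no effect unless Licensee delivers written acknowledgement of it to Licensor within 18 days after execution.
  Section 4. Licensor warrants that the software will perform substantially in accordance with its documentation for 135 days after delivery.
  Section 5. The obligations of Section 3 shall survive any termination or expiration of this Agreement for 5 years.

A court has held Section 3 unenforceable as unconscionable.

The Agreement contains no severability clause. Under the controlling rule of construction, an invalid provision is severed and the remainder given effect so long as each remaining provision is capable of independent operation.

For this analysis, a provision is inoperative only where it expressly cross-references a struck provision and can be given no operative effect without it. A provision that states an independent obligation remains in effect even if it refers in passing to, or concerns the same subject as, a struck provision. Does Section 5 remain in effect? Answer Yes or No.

Section 3 is struck. Section 5 operates only by reference to Section 3, so it falls with Section 3. Under the stated default rule, only provisions that cannot operate independently fall away; the rest are enforced. Section 1, Section 2, and Section 4 remain in effect. Section 5 is among the inoperative provisions, so the answer is no.

No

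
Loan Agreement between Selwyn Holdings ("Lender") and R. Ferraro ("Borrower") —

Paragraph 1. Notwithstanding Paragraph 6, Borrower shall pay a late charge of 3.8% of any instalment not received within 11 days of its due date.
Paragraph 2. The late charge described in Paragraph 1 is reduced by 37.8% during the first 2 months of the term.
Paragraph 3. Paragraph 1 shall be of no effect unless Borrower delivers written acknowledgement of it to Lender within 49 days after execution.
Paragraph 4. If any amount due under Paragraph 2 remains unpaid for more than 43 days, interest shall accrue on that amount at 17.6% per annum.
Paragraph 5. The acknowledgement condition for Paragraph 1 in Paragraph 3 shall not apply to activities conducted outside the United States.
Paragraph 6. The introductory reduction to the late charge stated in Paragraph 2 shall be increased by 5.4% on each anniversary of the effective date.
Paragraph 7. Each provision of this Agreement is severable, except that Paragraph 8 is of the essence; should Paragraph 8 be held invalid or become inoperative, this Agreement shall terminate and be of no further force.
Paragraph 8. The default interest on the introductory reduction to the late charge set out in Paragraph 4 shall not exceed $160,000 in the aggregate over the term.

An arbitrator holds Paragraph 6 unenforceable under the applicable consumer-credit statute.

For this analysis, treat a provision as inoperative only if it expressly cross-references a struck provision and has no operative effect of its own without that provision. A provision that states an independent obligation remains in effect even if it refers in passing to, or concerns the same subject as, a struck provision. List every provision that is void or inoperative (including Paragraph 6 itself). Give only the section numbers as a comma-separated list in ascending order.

6

Paragraph 6 is struck. Although Paragraph 1 refers to Paragraph 6, its operative terms do not depend on Paragraph 6, so it remains in effect. No other provision's operative terms depend on Paragraph 6. Paragraph 7 makes Paragraph 8 an essential term, but Paragraph 8 is unaffected, so the severability proviso in Paragraph 7 preserves the remaining provisions. Paragraph 1, Paragraph 2, Paragraph 3, Paragraph 4, Paragraph 5, Paragraph 7, and Paragraph 8 remain in effect.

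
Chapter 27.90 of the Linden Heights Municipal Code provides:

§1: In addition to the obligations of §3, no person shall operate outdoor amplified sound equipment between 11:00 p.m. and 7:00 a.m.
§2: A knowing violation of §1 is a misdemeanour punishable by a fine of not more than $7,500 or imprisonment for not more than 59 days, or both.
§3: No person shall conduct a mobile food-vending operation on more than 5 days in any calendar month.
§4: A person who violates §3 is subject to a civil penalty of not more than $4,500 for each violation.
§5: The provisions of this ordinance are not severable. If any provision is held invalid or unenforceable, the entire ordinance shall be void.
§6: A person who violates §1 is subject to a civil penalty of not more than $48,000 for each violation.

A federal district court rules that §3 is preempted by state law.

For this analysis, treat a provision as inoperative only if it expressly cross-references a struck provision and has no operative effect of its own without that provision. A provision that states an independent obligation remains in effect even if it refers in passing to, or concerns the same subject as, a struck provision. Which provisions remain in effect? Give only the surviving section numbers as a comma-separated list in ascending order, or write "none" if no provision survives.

none

§3 is struck. The only function of §4 is the civil penalty for violating §3, so it cannot stand once §3 is removed. §5 provides that the ordinance is not severable, so the invalidity of any one provision voids the entire ordinance. No provision of the ordinance survives.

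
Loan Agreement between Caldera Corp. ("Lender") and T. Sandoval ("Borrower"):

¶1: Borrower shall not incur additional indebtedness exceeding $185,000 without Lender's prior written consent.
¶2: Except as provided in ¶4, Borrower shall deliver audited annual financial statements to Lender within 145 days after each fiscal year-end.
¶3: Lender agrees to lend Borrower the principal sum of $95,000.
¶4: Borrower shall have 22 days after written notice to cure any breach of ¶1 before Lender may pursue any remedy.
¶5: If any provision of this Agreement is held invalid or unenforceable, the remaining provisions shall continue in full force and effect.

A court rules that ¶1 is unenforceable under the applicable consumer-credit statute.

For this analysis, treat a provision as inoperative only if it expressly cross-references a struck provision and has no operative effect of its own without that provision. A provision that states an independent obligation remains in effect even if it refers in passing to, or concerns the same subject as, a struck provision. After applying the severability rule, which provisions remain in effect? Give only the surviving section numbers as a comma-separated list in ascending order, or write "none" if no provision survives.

2, 3, 5

¶1 is struck. ¶4 operates only by reference to ¶1, so it falls with ¶1. Although ¶2 refers to ¶4, its operative terms do not depend on ¶4, so it remains in effect. ¶5 is a severability clause and preserves every provision that can still be given independent effect. The provisions still in force are ¶2, ¶3, and ¶5.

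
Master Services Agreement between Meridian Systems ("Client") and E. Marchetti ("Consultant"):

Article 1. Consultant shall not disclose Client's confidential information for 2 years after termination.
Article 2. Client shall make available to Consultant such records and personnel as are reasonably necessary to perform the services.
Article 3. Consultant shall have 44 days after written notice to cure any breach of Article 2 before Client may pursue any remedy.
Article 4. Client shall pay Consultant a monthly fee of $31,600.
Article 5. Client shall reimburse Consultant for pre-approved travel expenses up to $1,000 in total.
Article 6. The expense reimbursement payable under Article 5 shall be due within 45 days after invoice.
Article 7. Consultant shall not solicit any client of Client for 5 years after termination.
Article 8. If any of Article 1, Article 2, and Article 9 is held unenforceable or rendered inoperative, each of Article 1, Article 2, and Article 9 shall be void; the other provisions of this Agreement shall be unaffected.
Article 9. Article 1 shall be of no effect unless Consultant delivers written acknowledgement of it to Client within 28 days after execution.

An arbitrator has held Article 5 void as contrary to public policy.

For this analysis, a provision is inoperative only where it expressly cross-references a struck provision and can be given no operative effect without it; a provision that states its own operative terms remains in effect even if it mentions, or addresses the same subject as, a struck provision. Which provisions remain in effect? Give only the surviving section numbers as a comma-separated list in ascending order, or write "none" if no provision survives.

Article 5 is struck. The whole of Article 6 is the payment deadline for the expense reimbursement, defined by reference to Article 5, so Article 6 cannot stand once Article 5 is removed. Article 8 ties Article 1, Article 2, and Article 9 together, but none of those is affected here; the remaining provisions continue in force under Article 8. That leaves Article 1, Article 2, Article 3, Article 4, Article 7, Article 8, and Article 9 in effect.

1, 2, 3, 4, 7, 8, 9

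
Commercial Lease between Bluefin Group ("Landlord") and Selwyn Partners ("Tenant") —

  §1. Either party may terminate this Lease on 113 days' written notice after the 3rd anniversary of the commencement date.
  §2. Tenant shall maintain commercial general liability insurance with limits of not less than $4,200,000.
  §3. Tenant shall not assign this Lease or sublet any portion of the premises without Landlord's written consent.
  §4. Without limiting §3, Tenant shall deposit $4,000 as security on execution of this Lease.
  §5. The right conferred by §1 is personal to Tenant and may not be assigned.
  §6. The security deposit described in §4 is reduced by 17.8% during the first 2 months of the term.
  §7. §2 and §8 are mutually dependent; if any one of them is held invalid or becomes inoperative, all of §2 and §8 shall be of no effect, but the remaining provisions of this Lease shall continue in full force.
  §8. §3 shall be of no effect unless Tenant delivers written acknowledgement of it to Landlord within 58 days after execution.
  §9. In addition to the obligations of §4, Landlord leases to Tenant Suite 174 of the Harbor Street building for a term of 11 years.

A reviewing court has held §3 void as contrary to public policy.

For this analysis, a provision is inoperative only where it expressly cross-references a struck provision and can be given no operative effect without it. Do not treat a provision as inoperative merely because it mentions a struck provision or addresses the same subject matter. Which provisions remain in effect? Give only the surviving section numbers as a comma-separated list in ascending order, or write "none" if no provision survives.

§3 is struck. The only function of §8 is the acknowledgement condition for §3, so it cannot stand once §3 is removed. Although §4 refers to §3, its operative terms do not depend on §3, so it remains in effect. §7 declares §2 and §8 mutually dependent; since one of them has fallen, all of them are of no effect. That brings down §2 as well. The remainder continues in force under §7. That leaves §1, §4, §5, §6, §7, and §9 in effect.

1, 4, 5, 6, 7, 9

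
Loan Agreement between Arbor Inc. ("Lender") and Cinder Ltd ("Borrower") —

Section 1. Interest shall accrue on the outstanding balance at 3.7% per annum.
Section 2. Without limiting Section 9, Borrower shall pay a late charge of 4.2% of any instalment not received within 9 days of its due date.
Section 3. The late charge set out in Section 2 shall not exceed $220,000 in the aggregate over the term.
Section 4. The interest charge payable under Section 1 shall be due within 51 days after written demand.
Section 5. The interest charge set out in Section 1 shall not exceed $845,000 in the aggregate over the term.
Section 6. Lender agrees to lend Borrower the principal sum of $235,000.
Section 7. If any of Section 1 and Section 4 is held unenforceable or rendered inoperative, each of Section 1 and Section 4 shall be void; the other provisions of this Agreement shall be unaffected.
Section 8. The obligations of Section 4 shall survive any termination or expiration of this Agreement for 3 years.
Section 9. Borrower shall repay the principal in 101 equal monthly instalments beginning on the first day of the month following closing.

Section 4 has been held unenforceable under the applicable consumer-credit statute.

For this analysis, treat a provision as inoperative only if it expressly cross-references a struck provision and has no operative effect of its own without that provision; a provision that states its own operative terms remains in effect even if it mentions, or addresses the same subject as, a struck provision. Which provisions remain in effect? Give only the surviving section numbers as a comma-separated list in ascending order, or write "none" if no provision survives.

Section 4 is struck. Section 8 operates only by reference to Section 4, so it falls with Section 4. Section 7 declares Section 1 and Section 4 mutually dependent; since one of them has fallen, all of them are of no effect. That brings down Section 1 as well. Section 5 in turn depends solely on a provision now struck and likewise falls. The remainder continues in force under Section 7. That leaves Section 2, Section 3, Section 6, Section 7, and Section 9 in effect.

2, 3, 6, 7, 9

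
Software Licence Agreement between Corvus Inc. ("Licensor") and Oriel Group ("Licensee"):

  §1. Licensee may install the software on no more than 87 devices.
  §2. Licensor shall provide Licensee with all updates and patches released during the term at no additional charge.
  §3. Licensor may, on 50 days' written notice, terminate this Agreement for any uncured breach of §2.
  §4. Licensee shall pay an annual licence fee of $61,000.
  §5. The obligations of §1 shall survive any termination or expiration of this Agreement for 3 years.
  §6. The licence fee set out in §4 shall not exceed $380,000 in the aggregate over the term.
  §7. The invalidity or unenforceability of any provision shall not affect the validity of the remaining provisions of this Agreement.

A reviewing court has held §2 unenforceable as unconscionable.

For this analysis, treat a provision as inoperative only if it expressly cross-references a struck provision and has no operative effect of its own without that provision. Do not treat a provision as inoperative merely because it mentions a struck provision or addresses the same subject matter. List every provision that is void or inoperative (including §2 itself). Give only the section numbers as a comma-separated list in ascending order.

§2 is struck. The only function of §3 is the termination right for breach of §2, so it cannot stand once §2 is removed. §7 is a severability clause and preserves every provision that can still be given independent effect. §1, §4, §5, §6, and §7 remain in effect.

2, 3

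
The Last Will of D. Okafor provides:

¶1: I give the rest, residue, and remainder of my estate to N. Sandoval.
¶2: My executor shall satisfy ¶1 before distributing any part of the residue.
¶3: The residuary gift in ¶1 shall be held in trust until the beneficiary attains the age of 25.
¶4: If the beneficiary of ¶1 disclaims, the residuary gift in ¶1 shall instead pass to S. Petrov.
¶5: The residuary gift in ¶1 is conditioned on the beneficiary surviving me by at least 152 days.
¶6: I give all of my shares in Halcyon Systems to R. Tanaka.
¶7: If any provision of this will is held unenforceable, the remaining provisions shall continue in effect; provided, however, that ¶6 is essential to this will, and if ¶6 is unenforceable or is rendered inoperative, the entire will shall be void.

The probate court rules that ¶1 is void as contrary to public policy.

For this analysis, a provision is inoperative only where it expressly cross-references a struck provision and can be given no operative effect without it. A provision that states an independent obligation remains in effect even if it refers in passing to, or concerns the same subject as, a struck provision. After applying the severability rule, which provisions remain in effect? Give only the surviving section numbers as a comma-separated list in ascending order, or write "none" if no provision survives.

¶1 is struck. The only function of ¶2 is the priority direction for ¶1, so it cannot stand once ¶1 is removed. ¶3 merely fixes the trust for ¶1; with ¶1 gone it has nothing to operate on and falls away. ¶4 merely fixes the alternative disposition for ¶1; with ¶1 gone it has nothing to operate on and falls away. ¶5 merely fixes the survivorship condition on ¶1; with ¶1 gone it has nothing to operate on and falls away. ¶7 makes ¶6 an essential term, but ¶6 is unaffected, so the severability proviso in ¶7 preserves the remaining provisions. That leaves ¶6 and ¶7 in effect.

6, 7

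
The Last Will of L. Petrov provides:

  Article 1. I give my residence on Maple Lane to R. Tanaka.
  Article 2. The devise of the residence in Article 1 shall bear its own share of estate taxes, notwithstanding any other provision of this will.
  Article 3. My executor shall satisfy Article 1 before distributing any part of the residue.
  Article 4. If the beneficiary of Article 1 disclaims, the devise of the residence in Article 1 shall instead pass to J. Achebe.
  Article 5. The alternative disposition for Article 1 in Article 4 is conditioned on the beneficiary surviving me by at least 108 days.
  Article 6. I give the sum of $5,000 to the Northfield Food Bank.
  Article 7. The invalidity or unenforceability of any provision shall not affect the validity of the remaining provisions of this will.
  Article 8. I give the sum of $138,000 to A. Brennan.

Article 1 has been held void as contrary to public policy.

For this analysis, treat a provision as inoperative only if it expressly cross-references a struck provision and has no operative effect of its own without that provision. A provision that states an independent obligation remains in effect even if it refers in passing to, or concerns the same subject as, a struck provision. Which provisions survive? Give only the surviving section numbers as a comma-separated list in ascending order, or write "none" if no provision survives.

Article 1 is struck. Article 2 operates only by reference to Article 1, so it falls with Article 1. Article 3 operates only by reference to Article 1, so it falls with Article 1. Article 4 operates only by reference to Article 1, so it falls with Article 1. Article 5 merely fixes the survivorship condition on Article 4; with Article 4 gone it has nothing to operate on and falls away. Under the severability clause in Article 7, the remaining provisions continue in force. The provisions still in force are Article 6, Article 7, and Article 8.

6, 7, 8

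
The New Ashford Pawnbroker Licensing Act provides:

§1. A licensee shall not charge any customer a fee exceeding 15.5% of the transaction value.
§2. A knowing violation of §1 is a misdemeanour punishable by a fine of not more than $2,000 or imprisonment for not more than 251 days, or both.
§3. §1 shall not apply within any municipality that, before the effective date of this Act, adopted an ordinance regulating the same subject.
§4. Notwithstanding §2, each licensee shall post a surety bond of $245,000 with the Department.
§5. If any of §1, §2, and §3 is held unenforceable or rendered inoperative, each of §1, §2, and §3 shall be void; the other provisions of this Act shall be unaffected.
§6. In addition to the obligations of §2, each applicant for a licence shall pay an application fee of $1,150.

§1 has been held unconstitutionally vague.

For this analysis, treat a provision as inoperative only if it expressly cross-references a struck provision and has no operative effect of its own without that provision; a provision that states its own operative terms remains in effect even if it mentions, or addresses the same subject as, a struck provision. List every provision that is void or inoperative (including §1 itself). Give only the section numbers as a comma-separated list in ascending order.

1, 2, 3

§1 is struck. §2 merely fixes the criminal penalty for violating §1; with §1 gone it has nothing to operate on and falls away. The only function of §3 is the local-preemption carve-out from §1, so it cannot stand once §1 is removed. §4 mentions §2 but its own obligation stands independently of §2, so §4 is not affected. §6 mentions §2 but its own obligation stands independently of §2, so §6 is not affected. §5 declares §1, §2, and §3 mutually dependent; since one of them has fallen, all of them are of no effect. The remainder continues in force under §5. That leaves §4, §5, and §6 in effect.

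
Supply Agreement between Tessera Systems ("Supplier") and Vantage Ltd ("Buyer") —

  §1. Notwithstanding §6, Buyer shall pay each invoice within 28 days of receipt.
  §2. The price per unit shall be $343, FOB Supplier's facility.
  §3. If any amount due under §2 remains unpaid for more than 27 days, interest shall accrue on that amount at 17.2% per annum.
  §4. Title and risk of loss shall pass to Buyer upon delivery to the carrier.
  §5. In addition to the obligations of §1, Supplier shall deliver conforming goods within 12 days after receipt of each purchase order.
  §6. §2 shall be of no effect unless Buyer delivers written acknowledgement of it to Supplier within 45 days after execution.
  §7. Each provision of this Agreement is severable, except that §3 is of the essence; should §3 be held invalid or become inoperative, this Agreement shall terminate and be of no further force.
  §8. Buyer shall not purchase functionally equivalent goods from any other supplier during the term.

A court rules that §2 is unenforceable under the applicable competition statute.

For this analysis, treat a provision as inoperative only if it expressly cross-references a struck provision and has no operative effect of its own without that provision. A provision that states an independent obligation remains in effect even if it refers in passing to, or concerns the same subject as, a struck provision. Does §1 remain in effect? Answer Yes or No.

No

§2 is struck. §3 has no operative effect of its own apart from §2 and is therefore inoperative. §6 operates only by reference to §2, so it falls with §2. §7 makes §3 an essential term, and §3 has been rendered inoperative by the cascade; under §7, the entire Agreement is therefore void. No provision of the Agreement survives. §1 is among the inoperative provisions, so the answer is no.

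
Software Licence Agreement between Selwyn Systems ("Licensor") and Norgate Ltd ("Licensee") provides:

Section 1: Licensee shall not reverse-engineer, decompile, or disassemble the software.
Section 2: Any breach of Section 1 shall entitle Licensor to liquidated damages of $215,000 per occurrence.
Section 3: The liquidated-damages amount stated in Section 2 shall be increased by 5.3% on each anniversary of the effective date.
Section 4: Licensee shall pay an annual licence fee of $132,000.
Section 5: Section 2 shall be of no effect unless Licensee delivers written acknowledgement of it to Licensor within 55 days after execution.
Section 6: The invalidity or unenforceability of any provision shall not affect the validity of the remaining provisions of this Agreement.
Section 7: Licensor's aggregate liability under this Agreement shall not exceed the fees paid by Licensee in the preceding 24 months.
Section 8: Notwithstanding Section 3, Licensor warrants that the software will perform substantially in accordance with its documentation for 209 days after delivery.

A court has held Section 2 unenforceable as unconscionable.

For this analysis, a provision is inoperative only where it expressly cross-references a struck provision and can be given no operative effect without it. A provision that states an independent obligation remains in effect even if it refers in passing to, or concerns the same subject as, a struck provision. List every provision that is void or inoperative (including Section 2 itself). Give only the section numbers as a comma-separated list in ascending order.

Section 2 is struck. Section 3 operates only by reference to Section 2, so it falls with Section 2. The only function of Section 5 is the acknowledgement condition for Section 2, so it cannot stand once Section 2 is removed. Although Section 8 refers to Section 3, its operative terms do not depend on Section 3, so it remains in effect. Section 6 is a severability clause and preserves every provision that can still be given independent effect. Section 1, Section 4, Section 6, Section 7, and Section 8 remain in effect.

2, 3, 5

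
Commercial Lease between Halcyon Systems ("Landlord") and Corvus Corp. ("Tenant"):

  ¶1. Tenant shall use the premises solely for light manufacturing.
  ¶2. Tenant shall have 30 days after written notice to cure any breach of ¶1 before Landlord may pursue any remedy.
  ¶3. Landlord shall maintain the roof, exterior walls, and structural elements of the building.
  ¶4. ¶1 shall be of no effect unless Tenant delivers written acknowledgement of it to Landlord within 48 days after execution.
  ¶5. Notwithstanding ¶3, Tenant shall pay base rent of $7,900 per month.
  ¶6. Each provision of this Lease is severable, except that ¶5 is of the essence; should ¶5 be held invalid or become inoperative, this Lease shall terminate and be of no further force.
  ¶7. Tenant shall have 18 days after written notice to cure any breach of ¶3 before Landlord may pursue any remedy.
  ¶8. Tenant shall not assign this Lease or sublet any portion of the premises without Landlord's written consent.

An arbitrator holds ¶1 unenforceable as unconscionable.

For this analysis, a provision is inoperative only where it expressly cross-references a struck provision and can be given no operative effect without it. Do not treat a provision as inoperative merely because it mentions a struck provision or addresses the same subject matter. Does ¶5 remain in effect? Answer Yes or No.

Yes

¶1 is struck. The only function of ¶2 is the cure period for breach of ¶1, so it cannot stand once ¶1 is removed. ¶4 merely fixes the acknowledgement condition for ¶1; with ¶1 gone it has nothing to operate on and falls away. ¶6 makes ¶5 an essential term, but ¶5 is unaffected, so the severability proviso in ¶6 preserves the remaining provisions. That leaves ¶3, ¶5, ¶6, ¶7, and ¶8 in effect. ¶5 is among the surviving provisions, so the answer is yes.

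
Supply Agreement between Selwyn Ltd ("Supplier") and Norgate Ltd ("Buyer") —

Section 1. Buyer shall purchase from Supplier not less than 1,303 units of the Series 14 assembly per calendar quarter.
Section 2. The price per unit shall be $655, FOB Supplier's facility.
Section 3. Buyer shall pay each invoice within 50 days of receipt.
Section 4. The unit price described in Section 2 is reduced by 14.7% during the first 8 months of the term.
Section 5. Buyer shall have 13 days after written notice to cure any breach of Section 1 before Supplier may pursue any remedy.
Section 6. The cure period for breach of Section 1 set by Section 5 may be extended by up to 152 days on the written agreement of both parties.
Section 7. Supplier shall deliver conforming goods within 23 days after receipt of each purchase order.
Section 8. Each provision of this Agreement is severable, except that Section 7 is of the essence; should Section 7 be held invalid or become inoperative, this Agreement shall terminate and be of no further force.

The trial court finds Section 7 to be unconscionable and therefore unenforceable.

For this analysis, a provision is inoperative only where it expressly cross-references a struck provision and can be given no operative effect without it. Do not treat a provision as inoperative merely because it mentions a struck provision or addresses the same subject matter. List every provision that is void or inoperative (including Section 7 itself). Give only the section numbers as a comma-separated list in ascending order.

1, 2, 3, 4, 5, 6, 7, 8

Section 7 is struck. No other provision's operative terms depend on Section 7. Section 8 makes Section 7 an essential term, and Section 7 is the provision held invalid; under Section 8, the entire Agreement is therefore void. No provision of the Agreement survives.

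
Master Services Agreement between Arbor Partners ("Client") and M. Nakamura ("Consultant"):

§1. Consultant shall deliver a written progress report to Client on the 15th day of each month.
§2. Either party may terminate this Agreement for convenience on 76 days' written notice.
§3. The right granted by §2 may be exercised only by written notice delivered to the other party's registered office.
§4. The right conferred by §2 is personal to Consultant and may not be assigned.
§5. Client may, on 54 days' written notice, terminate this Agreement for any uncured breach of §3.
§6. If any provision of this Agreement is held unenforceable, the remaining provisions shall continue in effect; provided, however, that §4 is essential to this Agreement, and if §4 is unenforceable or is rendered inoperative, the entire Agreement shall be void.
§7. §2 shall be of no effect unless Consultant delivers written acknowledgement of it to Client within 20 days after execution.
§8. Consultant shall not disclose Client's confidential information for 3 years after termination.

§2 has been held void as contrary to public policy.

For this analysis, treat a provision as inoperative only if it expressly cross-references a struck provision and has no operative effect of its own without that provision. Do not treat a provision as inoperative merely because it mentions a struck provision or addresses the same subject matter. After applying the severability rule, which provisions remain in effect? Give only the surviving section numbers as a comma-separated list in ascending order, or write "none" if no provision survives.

none

§2 is struck. §3 operates only by reference to §2, so it falls with §2. The only function of §4 is the non-assignment of §2, so it cannot stand once §2 is removed. §7 operates only by reference to §2, so it falls with §2. §5 operates only by reference to §3, so it falls with §3. §6 makes §4 an essential term, and §4 has been rendered inoperative by the cascade; under §6, the entire Agreement is therefore void. No provision of the Agreement survives.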